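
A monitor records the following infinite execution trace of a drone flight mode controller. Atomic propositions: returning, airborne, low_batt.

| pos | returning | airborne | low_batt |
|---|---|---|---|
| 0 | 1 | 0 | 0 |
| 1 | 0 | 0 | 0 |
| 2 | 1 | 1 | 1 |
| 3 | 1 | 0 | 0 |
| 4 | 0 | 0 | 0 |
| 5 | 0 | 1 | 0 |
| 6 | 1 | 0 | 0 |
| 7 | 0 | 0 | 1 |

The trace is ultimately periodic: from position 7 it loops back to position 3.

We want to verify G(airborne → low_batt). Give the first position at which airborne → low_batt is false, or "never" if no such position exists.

Check airborne → low_batt at each position in order: 0 ✓, 1 ✓, 2 ✓, 3 ✓, 4 ✓.
At position 5 the labels are {airborne}, so airborne → low_batt is false there. This is the first violation.

5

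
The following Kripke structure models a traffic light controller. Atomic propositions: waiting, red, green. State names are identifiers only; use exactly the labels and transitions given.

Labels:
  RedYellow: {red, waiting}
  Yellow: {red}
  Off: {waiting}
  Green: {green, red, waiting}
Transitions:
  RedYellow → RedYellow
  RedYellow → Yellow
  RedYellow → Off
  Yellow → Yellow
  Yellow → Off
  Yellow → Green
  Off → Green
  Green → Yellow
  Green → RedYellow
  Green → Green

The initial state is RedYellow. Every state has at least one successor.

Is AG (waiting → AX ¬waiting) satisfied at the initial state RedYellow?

States satisfying waiting → AX ¬waiting: {Yellow}.
States satisfying AG (waiting → AX ¬waiting): ∅.
Green is reachable from RedYellow and violates waiting → AX ¬waiting, so AG fails at RedYellow.
RedYellow ∉ Sat(AG (waiting → AX ¬waiting)).

Violated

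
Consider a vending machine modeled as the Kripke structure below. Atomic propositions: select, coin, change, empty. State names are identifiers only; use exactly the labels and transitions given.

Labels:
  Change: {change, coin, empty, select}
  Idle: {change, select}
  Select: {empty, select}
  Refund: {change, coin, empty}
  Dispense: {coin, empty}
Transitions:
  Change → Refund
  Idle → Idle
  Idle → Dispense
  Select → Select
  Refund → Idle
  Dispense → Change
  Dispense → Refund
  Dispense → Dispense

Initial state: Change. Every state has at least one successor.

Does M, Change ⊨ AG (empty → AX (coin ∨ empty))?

Does not hold

States satisfying empty → AX (coin ∨ empty): {Change, Idle, Select, Dispense}.
States satisfying AG (empty → AX (coin ∨ empty)): {Select}.
Refund is reachable from Change and violates empty → AX (coin ∨ empty), so AG fails at Change.
Change ∉ Sat(AG (empty → AX (coin ∨ empty))).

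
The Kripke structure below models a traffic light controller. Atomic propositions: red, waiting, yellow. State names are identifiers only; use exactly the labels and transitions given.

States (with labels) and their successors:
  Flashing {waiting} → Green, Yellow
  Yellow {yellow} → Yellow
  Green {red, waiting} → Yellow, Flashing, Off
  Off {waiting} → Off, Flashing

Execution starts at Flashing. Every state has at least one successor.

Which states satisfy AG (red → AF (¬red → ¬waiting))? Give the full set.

{Flashing, Yellow, Green, Off}

States satisfying red → AF (¬red → ¬waiting): {Flashing, Yellow, Green, Off}.
States satisfying AG (red → AF (¬red → ¬waiting)): {Flashing, Yellow, Green, Off}.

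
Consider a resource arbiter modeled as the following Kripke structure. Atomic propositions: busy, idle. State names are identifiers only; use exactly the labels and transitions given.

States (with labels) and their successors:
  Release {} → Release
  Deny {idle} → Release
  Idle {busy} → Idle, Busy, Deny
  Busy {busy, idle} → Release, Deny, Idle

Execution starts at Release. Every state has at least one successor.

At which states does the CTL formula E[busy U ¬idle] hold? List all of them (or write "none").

States satisfying busy: {Idle, Busy}.
States satisfying ¬idle: {Release, Idle}.
States satisfying E[busy U ¬idle]: {Release, Idle, Busy}.

{Release, Idle, Busy}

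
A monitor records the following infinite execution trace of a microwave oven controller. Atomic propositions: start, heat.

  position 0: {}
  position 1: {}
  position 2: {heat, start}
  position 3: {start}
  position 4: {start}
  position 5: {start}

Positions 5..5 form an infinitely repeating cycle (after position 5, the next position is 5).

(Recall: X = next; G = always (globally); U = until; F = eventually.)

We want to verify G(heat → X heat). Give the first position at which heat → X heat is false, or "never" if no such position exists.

2

Check heat → X heat at each position in order: 0 ✓, 1 ✓.
At position 2 the labels are {heat, start} and the next position 3 has {start}, so heat → X heat is false there. This is the first violation.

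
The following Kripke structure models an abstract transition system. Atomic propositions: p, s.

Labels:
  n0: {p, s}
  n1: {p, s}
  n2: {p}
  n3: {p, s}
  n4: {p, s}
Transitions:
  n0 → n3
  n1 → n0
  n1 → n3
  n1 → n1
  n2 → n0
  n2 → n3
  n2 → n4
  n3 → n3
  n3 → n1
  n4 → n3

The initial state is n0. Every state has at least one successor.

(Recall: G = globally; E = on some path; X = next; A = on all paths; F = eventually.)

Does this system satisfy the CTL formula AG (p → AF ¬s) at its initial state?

Does not hold

States satisfying p → AF ¬s: {n2}.
States satisfying AG (p → AF ¬s): ∅.
n0 is reachable from n0 and violates p → AF ¬s, so AG fails at n0.
n0 ∉ Sat(AG (p → AF ¬s)).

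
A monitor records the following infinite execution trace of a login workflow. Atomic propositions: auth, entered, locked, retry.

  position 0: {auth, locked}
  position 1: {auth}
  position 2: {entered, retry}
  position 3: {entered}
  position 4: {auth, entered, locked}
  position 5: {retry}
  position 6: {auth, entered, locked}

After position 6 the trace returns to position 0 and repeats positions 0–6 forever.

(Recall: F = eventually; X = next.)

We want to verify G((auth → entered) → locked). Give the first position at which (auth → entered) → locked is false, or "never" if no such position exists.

2

Check (auth → entered) → locked at each position in order: 0 ✓, 1 ✓.
At position 2 the labels are {entered, retry}, so (auth → entered) → locked is false there. This is the first violation.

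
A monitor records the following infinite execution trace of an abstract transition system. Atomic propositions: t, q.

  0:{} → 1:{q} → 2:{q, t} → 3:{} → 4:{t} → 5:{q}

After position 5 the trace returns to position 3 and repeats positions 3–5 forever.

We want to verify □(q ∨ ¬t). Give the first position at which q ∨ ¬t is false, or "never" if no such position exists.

4

Check q ∨ ¬t at each position in order: 0 ✓, 1 ✓, 2 ✓, 3 ✓.
At position 4 the labels are {t}, so q ∨ ¬t is false there. This is the first violation.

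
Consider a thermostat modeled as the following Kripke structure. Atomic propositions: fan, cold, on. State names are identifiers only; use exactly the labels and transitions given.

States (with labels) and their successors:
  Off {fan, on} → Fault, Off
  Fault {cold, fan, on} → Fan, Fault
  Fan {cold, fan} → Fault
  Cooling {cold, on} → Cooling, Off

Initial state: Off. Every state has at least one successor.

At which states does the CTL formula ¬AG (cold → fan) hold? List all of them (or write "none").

States satisfying cold → fan: {Off, Fault, Fan}.
States satisfying AG (cold → fan): {Off, Fault, Fan}.
States satisfying ¬AG (cold → fan): {Cooling}.

{Cooling}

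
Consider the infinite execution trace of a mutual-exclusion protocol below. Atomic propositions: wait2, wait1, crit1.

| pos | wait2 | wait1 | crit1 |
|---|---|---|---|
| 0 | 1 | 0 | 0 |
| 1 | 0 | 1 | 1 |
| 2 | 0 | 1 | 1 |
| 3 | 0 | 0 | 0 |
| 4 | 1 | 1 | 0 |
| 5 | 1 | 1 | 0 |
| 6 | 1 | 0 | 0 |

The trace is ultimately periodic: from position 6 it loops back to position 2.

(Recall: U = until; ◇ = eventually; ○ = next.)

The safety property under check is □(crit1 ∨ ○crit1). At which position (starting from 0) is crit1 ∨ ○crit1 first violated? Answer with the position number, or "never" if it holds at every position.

3

Check crit1 ∨ ○crit1 at each position in order: 0 ✓, 1 ✓, 2 ✓.
At position 3 the labels are {} and the next position 4 has {wait1, wait2}, so crit1 ∨ ○crit1 is false there. This is the first violation.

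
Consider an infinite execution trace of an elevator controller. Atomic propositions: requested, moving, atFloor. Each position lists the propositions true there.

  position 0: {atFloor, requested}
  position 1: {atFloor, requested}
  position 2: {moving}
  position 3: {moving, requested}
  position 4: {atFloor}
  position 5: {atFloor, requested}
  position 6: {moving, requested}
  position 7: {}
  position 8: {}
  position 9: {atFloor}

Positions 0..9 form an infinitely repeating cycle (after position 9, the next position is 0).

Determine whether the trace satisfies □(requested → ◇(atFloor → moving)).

requested → ◇(atFloor → moving) holds at every position 0..9, and those are all positions ever visited, so □(requested → ◇(atFloor → moving)) holds.
Positions where requested holds: 0, 1, 3, 5, 6.
Check ◇(atFloor → moving) at each: 0→ok, 1→ok, 3→ok, 5→ok, 6→ok.

Yes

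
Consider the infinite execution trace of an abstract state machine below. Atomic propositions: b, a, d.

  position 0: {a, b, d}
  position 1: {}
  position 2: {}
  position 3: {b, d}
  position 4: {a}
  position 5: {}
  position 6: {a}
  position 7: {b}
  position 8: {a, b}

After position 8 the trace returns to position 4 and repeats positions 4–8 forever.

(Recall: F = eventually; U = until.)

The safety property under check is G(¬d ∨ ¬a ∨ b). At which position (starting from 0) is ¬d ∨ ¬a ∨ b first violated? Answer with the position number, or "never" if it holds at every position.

¬d ∨ ¬a ∨ b holds at every position 0..8, and those are all the positions the trace ever visits, so the invariant G(¬d ∨ ¬a ∨ b) is never violated.

never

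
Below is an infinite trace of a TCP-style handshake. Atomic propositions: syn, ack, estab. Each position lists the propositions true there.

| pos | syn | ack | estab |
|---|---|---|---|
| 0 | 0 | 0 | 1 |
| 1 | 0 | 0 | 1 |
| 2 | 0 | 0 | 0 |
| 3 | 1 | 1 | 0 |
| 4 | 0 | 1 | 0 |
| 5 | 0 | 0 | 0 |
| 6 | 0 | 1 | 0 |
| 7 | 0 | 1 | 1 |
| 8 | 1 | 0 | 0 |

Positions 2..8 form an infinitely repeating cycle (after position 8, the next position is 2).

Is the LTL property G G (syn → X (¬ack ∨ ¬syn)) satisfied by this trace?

Satisfied

G (syn → X (¬ack ∨ ¬syn)) holds at every position 0..8, and those are all positions ever visited, so G G (syn → X (¬ack ∨ ¬syn)) holds.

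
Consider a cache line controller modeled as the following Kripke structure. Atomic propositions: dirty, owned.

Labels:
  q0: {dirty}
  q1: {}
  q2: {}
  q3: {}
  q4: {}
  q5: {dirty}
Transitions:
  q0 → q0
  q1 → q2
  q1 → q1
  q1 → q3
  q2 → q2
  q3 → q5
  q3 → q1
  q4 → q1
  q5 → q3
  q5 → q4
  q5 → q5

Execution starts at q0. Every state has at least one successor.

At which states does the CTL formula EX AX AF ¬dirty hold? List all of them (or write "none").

{q1, q2, q3, q4, q5}

States satisfying AX AF ¬dirty: {q1, q2, q4}.
States satisfying EX AX AF ¬dirty: {q1, q2, q3, q4, q5}.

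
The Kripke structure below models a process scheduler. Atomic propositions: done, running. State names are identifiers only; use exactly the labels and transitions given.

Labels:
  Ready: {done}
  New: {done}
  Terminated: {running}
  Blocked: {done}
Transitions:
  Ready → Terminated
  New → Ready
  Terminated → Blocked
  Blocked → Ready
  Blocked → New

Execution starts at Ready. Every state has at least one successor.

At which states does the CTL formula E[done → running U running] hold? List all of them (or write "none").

States satisfying done → running: {Terminated}.
States satisfying running: {Terminated}.
States satisfying E[done → running U running]: {Terminated}.

{Terminated}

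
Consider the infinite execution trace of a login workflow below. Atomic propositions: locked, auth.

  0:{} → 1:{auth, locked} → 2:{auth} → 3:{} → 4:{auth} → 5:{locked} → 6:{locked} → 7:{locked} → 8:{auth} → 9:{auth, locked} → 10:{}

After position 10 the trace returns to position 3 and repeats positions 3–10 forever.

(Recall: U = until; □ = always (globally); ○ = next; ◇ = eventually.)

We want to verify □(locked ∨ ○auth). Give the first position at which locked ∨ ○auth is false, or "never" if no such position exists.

Check locked ∨ ○auth at each position in order: 0 ✓, 1 ✓.
At position 2 the labels are {auth} and the next position 3 has {}, so locked ∨ ○auth is false there. This is the first violation.

2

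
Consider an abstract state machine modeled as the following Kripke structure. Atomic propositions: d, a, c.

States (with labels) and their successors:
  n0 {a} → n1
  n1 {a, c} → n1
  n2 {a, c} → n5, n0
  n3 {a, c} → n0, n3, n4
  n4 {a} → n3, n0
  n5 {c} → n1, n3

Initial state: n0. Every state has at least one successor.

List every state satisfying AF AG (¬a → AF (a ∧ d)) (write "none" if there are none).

{n0, n1, n2, n3, n4, n5}

States satisfying AG (¬a → AF (a ∧ d)): {n0, n1, n3, n4}.
States satisfying AF AG (¬a → AF (a ∧ d)): {n0, n1, n2, n3, n4, n5}.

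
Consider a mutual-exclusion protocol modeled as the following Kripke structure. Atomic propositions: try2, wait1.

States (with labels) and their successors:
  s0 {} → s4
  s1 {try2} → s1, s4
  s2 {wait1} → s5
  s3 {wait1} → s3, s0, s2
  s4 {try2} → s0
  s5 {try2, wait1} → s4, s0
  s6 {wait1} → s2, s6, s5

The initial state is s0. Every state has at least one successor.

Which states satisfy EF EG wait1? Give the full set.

States satisfying EG wait1: {s3, s6}.
States satisfying EF EG wait1: {s3, s6}.

{s3, s6}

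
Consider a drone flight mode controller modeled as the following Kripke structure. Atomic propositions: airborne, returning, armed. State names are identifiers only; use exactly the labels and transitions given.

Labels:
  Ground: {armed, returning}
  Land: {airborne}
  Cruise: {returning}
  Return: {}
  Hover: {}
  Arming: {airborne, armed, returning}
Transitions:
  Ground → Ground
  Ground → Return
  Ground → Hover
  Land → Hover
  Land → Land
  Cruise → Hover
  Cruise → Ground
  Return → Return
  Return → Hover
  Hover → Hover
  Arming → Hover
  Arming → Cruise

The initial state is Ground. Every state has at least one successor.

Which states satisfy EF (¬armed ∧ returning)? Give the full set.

{Cruise, Arming}

States satisfying ¬armed ∧ returning: {Cruise}.
States satisfying EF (¬armed ∧ returning): {Cruise, Arming}.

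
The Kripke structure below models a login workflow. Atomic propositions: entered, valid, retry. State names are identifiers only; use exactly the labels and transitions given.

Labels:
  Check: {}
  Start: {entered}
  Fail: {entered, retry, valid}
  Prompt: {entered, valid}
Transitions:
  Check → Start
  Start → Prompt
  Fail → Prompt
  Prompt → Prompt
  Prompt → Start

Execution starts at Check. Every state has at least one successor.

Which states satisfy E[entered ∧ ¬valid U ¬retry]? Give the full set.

{Check, Start, Prompt}

States satisfying entered ∧ ¬valid: {Start}.
States satisfying ¬retry: {Check, Start, Prompt}.
States satisfying E[entered ∧ ¬valid U ¬retry]: {Check, Start, Prompt}.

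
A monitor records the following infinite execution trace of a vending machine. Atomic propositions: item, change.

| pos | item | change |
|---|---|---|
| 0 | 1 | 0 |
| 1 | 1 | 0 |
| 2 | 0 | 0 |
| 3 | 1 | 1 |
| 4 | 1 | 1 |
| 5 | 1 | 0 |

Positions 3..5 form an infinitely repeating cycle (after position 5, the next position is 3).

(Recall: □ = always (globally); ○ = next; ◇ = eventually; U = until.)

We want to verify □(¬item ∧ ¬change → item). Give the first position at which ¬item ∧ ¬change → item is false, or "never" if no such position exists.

Check ¬item ∧ ¬change → item at each position in order: 0 ✓, 1 ✓.
At position 2 the labels are {}, so ¬item ∧ ¬change → item is false there. This is the first violation.

2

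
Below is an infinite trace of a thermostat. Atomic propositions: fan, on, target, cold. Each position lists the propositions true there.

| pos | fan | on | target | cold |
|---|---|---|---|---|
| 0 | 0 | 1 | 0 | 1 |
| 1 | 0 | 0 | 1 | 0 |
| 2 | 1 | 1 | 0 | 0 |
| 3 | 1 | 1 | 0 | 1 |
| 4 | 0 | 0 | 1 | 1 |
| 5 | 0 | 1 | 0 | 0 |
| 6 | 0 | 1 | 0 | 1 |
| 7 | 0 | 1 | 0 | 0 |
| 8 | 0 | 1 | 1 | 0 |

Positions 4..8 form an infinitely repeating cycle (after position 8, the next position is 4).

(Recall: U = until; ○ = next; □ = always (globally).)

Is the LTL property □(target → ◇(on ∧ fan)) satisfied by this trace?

No

target → ◇(on ∧ fan) must hold at every position from 0 onward. It fails at position 4, so □(target → ◇(on ∧ fan)) is false.
Positions where target holds: 1, 4, 8.
Check ◇(on ∧ fan) at each: 1→ok, 4→fails, 8→fails.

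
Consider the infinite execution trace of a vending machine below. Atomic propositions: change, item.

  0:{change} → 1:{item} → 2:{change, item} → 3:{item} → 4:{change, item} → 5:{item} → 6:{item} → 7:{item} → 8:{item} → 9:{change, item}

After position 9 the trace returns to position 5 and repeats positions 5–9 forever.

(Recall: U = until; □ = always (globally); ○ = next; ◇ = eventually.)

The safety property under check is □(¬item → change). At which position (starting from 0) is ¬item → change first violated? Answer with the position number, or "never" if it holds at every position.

¬item → change holds at every position 0..9, and those are all the positions the trace ever visits, so the invariant □(¬item → change) is never violated.

never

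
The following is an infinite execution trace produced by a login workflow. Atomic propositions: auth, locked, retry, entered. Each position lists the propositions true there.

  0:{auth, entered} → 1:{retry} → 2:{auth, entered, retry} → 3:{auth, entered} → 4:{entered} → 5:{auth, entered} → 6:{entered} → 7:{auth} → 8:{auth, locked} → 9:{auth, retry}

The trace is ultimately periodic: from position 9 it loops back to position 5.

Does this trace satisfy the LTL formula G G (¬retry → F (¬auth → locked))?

Yes

G (¬retry → F (¬auth → locked)) holds at every position 0..9, and those are all positions ever visited, so G G (¬retry → F (¬auth → locked)) holds.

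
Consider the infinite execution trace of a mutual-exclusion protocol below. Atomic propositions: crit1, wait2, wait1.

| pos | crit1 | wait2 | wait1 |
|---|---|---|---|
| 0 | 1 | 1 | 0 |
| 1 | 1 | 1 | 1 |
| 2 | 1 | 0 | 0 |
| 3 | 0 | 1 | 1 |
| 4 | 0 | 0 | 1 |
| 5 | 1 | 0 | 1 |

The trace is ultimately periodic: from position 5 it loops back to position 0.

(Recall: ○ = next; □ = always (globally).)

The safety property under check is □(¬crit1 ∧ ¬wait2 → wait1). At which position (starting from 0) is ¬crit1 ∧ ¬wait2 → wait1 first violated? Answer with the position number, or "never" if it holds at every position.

never

¬crit1 ∧ ¬wait2 → wait1 holds at every position 0..5, and those are all the positions the trace ever visits, so the invariant □(¬crit1 ∧ ¬wait2 → wait1) is never violated.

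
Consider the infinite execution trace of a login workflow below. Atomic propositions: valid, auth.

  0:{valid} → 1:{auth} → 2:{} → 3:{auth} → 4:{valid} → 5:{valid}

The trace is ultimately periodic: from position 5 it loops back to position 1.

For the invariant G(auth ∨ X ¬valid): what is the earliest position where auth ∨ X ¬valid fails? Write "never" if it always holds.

4

Check auth ∨ X ¬valid at each position in order: 0 ✓, 1 ✓, 2 ✓, 3 ✓.
At position 4 the labels are {valid} and the next position 5 has {valid}, so auth ∨ X ¬valid is false there. This is the first violation.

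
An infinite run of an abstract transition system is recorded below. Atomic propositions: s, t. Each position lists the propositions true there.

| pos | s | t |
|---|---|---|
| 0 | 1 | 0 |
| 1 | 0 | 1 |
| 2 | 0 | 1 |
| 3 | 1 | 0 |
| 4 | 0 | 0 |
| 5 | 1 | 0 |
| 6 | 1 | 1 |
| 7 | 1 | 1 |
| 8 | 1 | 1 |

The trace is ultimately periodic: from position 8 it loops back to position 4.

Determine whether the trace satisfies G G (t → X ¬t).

G (t → X ¬t) must hold at every position from 0 onward. It fails at position 0, so G G (t → X ¬t) is false.

Violated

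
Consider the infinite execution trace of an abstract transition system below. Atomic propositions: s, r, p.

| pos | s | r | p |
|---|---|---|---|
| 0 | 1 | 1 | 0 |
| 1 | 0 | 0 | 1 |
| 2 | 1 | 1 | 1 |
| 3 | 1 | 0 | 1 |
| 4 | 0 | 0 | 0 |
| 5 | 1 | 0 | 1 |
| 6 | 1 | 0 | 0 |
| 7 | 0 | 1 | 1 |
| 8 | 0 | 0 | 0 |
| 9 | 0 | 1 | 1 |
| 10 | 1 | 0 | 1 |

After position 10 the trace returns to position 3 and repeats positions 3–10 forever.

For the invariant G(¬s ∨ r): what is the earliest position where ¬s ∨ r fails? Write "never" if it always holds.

3

Check ¬s ∨ r at each position in order: 0 ✓, 1 ✓, 2 ✓.
At position 3 the labels are {p, s}, so ¬s ∨ r is false there. This is the first violation.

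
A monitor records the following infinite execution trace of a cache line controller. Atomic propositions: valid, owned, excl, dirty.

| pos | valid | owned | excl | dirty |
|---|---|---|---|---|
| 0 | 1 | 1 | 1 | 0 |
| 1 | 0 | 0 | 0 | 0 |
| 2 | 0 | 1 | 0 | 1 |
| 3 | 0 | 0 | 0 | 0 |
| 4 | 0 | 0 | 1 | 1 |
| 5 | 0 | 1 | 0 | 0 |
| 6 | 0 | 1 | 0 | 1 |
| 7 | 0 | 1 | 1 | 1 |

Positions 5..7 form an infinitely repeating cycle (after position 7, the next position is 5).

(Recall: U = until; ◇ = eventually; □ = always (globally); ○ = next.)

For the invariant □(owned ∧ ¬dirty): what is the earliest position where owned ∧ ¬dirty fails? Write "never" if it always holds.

Check owned ∧ ¬dirty at each position in order: 0 ✓.
At position 1 the labels are {}, so owned ∧ ¬dirty is false there. This is the first violation.

1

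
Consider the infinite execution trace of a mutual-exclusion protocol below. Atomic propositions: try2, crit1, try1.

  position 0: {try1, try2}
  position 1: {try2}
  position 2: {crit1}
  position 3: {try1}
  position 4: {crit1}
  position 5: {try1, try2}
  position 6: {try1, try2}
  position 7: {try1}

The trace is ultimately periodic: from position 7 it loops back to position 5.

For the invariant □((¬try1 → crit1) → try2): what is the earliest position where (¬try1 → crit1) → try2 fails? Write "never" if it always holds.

Check (¬try1 → crit1) → try2 at each position in order: 0 ✓, 1 ✓.
At position 2 the labels are {crit1}, so (¬try1 → crit1) → try2 is false there. This is the first violation.

2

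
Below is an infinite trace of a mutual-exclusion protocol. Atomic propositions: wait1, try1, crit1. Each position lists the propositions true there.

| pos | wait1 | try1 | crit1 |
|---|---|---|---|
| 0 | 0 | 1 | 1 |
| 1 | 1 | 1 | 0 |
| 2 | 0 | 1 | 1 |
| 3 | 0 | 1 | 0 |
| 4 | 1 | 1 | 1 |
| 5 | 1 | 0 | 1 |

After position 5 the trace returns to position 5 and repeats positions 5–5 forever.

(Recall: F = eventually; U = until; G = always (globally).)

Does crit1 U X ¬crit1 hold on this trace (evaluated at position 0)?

Satisfied

Walking from position 0: X ¬crit1 first holds at position 0, and crit1 holds at every earlier position along the way, so crit1 U X ¬crit1 holds.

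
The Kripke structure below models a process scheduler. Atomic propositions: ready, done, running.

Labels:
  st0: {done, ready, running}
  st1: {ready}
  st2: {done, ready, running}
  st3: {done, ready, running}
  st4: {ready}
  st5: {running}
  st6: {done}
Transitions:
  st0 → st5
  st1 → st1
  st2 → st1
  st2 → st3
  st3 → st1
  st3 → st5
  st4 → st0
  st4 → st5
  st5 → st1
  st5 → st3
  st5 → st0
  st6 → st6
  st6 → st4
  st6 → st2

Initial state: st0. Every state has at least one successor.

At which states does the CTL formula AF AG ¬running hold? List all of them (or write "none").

States satisfying AG ¬running: {st1}.
States satisfying AF AG ¬running: {st1}.

{st1}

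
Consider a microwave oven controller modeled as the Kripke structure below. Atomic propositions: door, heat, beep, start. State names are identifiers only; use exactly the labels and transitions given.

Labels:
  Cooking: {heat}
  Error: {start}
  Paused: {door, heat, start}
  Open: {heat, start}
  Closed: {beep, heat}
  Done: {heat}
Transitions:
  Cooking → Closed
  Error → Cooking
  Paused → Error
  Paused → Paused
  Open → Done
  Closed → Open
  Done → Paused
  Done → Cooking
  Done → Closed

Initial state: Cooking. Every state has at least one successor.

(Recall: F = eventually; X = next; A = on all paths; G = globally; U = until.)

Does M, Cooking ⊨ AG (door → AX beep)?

States satisfying door → AX beep: {Cooking, Error, Open, Closed, Done}.
States satisfying AG (door → AX beep): ∅.
Paused is reachable from Cooking and violates door → AX beep, so AG fails at Cooking.
Cooking ∉ Sat(AG (door → AX beep)).

Violated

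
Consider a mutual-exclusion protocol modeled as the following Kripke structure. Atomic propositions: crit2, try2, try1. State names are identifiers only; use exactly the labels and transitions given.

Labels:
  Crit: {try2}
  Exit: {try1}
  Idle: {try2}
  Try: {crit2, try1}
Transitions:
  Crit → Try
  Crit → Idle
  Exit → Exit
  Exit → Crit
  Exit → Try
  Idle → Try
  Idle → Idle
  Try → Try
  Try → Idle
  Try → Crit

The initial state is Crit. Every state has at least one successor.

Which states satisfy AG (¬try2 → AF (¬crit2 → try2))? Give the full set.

States satisfying ¬try2 → AF (¬crit2 → try2): {Crit, Idle, Try}.
States satisfying AG (¬try2 → AF (¬crit2 → try2)): {Crit, Idle, Try}.

{Crit, Idle, Try}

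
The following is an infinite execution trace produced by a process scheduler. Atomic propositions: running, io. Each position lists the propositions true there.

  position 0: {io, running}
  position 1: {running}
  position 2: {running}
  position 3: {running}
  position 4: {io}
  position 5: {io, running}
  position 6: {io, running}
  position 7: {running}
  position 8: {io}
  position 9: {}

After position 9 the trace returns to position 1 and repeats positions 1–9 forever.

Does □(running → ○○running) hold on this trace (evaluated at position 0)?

running → ○○running must hold at every position from 0 onward. It fails at position 2, so □(running → ○○running) is false.
Positions where running holds: 0, 1, 2, 3, 5, 6, 7.
Check ○○running at each: 0→ok, 1→ok, 2→fails, 3→ok, 5→ok, 6→fails, 7→fails.

Violated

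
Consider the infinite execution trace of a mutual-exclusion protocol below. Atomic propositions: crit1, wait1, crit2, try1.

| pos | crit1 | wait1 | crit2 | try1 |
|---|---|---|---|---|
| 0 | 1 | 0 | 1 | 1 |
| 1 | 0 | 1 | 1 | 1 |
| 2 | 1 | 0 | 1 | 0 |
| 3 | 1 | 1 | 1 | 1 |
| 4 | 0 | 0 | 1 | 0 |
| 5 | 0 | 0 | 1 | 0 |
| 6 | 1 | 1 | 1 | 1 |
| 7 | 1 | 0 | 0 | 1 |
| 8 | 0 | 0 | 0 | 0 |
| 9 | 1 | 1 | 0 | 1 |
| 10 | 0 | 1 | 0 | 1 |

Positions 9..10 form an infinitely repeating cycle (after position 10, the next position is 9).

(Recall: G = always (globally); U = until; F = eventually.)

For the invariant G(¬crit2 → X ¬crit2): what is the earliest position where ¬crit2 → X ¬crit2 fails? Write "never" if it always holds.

never

¬crit2 → X ¬crit2 holds at every position 0..10, and those are all the positions the trace ever visits, so the invariant G(¬crit2 → X ¬crit2) is never violated.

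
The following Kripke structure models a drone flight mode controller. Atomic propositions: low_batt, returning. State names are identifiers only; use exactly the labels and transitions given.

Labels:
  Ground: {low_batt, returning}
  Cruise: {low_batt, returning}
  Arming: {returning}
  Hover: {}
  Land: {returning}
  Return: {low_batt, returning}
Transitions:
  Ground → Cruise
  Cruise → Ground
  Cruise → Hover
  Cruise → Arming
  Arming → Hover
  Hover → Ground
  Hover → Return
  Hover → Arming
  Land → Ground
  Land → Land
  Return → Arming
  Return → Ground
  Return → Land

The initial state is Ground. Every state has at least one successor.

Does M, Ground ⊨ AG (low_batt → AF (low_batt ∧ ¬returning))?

States satisfying low_batt → AF (low_batt ∧ ¬returning): {Arming, Hover, Land}.
States satisfying AG (low_batt → AF (low_batt ∧ ¬returning)): ∅.
Cruise is reachable from Ground and violates low_batt → AF (low_batt ∧ ¬returning), so AG fails at Ground.
Ground ∉ Sat(AG (low_batt → AF (low_batt ∧ ¬returning))).

Does not hold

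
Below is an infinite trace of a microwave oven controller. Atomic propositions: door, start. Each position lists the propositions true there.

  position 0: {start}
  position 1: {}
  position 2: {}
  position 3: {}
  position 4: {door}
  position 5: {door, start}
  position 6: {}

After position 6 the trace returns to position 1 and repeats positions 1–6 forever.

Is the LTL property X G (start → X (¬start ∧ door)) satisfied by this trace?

The position after 0 is 1; G (start → X (¬start ∧ door)) is false there.

Does not hold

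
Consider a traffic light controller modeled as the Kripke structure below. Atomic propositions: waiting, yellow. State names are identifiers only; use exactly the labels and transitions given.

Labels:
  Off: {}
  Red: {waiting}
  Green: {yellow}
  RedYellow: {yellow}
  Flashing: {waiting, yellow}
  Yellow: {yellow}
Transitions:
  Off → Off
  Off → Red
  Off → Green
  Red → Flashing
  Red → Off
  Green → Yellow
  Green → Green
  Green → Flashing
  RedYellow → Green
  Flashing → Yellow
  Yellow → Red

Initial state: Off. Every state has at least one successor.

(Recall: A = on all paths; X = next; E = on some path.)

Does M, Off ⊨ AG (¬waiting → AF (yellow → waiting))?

States satisfying ¬waiting → AF (yellow → waiting): {Off, Red, Flashing, Yellow}.
States satisfying AG (¬waiting → AF (yellow → waiting)): ∅.
Green is reachable from Off and violates ¬waiting → AF (yellow → waiting), so AG fails at Off.
Off ∉ Sat(AG (¬waiting → AF (yellow → waiting))).

No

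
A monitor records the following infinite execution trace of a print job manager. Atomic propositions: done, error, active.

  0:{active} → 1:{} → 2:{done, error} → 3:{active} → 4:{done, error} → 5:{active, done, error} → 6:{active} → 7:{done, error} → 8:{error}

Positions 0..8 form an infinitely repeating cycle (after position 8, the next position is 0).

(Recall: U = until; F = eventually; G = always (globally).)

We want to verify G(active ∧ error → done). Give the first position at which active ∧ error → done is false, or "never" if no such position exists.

never

active ∧ error → done holds at every position 0..8, and those are all the positions the trace ever visits, so the invariant G(active ∧ error → done) is never violated.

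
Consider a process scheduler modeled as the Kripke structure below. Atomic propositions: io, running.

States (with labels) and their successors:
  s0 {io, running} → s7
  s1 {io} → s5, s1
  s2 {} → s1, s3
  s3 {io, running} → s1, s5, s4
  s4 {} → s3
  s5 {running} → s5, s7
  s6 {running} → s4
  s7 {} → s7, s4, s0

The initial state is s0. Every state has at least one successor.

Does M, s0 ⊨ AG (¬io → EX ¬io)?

Violated

States satisfying ¬io → EX ¬io: {s0, s1, s3, s5, s6, s7}.
States satisfying AG (¬io → EX ¬io): ∅.
s4 is reachable from s0 and violates ¬io → EX ¬io, so AG fails at s0.
s0 ∉ Sat(AG (¬io → EX ¬io)).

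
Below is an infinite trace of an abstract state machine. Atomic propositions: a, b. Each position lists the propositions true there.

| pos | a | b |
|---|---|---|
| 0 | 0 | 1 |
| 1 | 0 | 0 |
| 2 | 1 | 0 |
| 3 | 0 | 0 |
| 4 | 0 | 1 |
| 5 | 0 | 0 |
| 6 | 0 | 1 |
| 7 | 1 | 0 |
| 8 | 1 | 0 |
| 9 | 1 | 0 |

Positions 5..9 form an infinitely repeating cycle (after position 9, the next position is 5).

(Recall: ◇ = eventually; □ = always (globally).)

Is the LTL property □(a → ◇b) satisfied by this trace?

a → ◇b holds at every position 0..9, and those are all positions ever visited, so □(a → ◇b) holds.
Positions where a holds: 2, 7, 8, 9.
Check ◇b at each: 2→ok, 7→ok, 8→ok, 9→ok.

Satisfied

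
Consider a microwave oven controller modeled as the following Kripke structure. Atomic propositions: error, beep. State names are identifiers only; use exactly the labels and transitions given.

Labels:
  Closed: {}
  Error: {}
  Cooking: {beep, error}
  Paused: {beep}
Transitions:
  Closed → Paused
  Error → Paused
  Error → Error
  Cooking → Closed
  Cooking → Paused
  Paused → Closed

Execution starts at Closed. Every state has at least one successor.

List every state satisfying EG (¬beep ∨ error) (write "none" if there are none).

{Error}

States satisfying ¬beep ∨ error: {Closed, Error, Cooking}.
States satisfying EG (¬beep ∨ error): {Error}.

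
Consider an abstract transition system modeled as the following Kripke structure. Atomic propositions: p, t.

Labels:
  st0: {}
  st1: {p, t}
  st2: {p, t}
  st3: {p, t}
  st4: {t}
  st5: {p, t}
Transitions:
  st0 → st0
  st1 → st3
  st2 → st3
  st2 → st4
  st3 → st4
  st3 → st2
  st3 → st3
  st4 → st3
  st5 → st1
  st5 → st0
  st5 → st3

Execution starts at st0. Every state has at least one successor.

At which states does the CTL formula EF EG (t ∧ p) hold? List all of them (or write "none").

States satisfying EG (t ∧ p): {st1, st2, st3, st5}.
States satisfying EF EG (t ∧ p): {st1, st2, st3, st4, st5}.

{st1, st2, st3, st4, st5}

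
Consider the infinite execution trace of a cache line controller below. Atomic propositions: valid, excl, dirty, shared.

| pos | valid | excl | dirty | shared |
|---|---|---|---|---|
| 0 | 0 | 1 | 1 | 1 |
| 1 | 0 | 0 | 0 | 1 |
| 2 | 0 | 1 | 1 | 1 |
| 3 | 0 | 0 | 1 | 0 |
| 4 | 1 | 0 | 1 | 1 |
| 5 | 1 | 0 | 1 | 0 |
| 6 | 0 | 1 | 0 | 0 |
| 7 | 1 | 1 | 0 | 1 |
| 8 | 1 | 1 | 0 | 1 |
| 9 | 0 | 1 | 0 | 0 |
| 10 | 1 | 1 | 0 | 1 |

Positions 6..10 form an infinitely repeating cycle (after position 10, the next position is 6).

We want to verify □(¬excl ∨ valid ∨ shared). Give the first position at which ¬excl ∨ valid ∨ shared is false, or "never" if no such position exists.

6

Check ¬excl ∨ valid ∨ shared at each position in order: 0 ✓, 1 ✓, 2 ✓, 3 ✓, 4 ✓, 5 ✓.
At position 6 the labels are {excl}, so ¬excl ∨ valid ∨ shared is false there. This is the first violation.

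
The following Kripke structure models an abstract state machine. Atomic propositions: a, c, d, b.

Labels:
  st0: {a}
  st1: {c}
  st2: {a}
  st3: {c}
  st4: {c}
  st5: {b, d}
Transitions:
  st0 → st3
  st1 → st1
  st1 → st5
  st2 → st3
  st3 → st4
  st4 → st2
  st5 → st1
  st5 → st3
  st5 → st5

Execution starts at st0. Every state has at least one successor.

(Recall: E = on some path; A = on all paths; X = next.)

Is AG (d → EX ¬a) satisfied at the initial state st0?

Yes

States satisfying d → EX ¬a: {st0, st1, st2, st3, st4, st5}.
States satisfying AG (d → EX ¬a): {st0, st1, st2, st3, st4, st5}.
Every state reachable from st0 satisfies d → EX ¬a.
st0 ∈ Sat(AG (d → EX ¬a)).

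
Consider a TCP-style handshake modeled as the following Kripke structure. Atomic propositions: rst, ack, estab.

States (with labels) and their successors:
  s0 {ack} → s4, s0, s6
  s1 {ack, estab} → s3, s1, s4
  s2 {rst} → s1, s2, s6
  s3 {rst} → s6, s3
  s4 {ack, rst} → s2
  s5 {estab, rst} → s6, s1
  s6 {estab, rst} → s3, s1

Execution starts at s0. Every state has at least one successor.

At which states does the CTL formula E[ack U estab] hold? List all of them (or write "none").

{s0, s1, s5, s6}

States satisfying ack: {s0, s1, s4}.
States satisfying estab: {s1, s5, s6}.
States satisfying E[ack U estab]: {s0, s1, s5, s6}.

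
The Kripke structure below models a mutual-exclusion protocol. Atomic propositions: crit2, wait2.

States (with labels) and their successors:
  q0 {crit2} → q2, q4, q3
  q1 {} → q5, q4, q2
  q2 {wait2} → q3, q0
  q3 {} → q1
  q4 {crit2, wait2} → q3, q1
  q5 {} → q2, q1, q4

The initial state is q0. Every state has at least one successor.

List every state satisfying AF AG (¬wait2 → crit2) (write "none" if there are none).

none

States satisfying AG (¬wait2 → crit2): ∅.
States satisfying AF AG (¬wait2 → crit2): ∅.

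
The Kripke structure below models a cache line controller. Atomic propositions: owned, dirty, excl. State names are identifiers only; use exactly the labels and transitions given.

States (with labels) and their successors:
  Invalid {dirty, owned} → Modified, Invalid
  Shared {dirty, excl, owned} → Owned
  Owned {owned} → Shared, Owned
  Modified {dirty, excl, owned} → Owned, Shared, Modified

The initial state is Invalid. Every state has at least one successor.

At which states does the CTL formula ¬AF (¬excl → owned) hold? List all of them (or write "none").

none

States satisfying ¬excl → owned: {Invalid, Shared, Owned, Modified}.
States satisfying AF (¬excl → owned): {Invalid, Shared, Owned, Modified}.
States satisfying ¬AF (¬excl → owned): ∅.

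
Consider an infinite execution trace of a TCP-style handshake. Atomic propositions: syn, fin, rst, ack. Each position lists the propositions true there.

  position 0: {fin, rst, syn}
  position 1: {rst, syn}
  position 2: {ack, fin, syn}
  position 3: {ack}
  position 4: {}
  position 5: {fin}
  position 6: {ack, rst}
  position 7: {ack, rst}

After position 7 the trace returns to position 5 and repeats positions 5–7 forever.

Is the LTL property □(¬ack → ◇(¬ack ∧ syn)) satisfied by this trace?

¬ack → ◇(¬ack ∧ syn) must hold at every position from 0 onward. It fails at position 4, so □(¬ack → ◇(¬ack ∧ syn)) is false.
Positions where ¬ack holds: 0, 1, 4, 5.
Check ◇(¬ack ∧ syn) at each: 0→ok, 1→ok, 4→fails, 5→fails.

Does not hold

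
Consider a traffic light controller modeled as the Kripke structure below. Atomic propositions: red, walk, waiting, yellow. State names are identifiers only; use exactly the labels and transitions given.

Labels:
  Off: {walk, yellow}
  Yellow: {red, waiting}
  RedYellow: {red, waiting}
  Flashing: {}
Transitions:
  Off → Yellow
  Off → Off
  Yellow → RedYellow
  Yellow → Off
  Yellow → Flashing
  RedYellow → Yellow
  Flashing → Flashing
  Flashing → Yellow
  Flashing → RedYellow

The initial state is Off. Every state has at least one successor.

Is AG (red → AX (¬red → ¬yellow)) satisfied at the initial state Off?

States satisfying red → AX (¬red → ¬yellow): {Off, RedYellow, Flashing}.
States satisfying AG (red → AX (¬red → ¬yellow)): ∅.
Yellow is reachable from Off and violates red → AX (¬red → ¬yellow), so AG fails at Off.
Off ∉ Sat(AG (red → AX (¬red → ¬yellow))).

No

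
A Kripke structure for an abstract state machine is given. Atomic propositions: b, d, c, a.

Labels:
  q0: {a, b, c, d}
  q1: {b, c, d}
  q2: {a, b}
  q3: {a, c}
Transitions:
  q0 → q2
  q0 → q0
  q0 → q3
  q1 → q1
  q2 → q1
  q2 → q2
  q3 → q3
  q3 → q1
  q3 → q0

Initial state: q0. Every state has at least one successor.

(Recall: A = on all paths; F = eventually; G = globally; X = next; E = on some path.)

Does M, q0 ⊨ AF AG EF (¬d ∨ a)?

Does not hold

States satisfying AG EF (¬d ∨ a): ∅.
States satisfying AF AG EF (¬d ∨ a): ∅.
There is a path from q0 along which AG EF (¬d ∨ a) never holds.
q0 ∉ Sat(AF AG EF (¬d ∨ a)).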